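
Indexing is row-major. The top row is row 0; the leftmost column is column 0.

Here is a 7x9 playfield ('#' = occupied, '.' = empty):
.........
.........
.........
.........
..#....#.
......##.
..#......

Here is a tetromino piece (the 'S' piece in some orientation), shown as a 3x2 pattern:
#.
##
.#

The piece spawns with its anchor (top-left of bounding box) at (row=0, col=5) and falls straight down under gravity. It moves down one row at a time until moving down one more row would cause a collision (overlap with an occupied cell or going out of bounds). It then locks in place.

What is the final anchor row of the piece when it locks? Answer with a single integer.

Answer: 2

Derivation:
Spawn at (row=0, col=5). Try each row:
  row 0: fits
  row 1: fits
  row 2: fits
  row 3: blocked -> lock at row 2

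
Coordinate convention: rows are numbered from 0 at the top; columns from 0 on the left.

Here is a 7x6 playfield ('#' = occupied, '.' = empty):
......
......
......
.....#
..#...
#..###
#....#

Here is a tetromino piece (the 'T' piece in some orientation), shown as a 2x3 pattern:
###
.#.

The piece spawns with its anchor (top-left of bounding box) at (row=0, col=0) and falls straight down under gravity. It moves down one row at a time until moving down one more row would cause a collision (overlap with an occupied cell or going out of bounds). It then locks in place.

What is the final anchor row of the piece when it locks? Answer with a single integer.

Spawn at (row=0, col=0). Try each row:
  row 0: fits
  row 1: fits
  row 2: fits
  row 3: fits
  row 4: blocked -> lock at row 3

Answer: 3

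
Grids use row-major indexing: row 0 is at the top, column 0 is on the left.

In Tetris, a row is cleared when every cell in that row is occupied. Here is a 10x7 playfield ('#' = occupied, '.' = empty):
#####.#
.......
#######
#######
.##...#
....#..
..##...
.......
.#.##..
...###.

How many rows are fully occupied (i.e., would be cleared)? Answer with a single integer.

Answer: 2

Derivation:
Check each row:
  row 0: 1 empty cell -> not full
  row 1: 7 empty cells -> not full
  row 2: 0 empty cells -> FULL (clear)
  row 3: 0 empty cells -> FULL (clear)
  row 4: 4 empty cells -> not full
  row 5: 6 empty cells -> not full
  row 6: 5 empty cells -> not full
  row 7: 7 empty cells -> not full
  row 8: 4 empty cells -> not full
  row 9: 4 empty cells -> not full
Total rows cleared: 2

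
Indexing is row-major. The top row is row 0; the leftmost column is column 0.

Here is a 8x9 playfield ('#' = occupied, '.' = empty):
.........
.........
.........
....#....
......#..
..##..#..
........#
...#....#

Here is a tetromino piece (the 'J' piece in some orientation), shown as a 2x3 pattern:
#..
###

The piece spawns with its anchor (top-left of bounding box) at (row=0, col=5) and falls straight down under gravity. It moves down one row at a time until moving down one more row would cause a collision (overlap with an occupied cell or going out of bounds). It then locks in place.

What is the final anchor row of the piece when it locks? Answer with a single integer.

Answer: 2

Derivation:
Spawn at (row=0, col=5). Try each row:
  row 0: fits
  row 1: fits
  row 2: fits
  row 3: blocked -> lock at row 2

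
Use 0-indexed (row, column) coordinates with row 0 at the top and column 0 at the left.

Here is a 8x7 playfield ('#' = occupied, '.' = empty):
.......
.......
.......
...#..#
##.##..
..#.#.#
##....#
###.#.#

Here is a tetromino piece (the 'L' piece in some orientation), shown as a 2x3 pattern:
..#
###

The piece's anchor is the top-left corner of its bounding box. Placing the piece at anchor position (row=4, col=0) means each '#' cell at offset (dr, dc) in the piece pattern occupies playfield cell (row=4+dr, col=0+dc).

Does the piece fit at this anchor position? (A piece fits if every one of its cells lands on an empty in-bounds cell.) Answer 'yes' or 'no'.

Check each piece cell at anchor (4, 0):
  offset (0,2) -> (4,2): empty -> OK
  offset (1,0) -> (5,0): empty -> OK
  offset (1,1) -> (5,1): empty -> OK
  offset (1,2) -> (5,2): occupied ('#') -> FAIL
All cells valid: no

Answer: no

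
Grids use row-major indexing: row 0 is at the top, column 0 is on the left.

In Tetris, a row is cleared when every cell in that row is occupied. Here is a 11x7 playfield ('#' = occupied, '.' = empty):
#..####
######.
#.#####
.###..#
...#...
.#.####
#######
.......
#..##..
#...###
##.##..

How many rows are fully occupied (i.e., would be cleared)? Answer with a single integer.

Answer: 1

Derivation:
Check each row:
  row 0: 2 empty cells -> not full
  row 1: 1 empty cell -> not full
  row 2: 1 empty cell -> not full
  row 3: 3 empty cells -> not full
  row 4: 6 empty cells -> not full
  row 5: 2 empty cells -> not full
  row 6: 0 empty cells -> FULL (clear)
  row 7: 7 empty cells -> not full
  row 8: 4 empty cells -> not full
  row 9: 3 empty cells -> not full
  row 10: 3 empty cells -> not full
Total rows cleared: 1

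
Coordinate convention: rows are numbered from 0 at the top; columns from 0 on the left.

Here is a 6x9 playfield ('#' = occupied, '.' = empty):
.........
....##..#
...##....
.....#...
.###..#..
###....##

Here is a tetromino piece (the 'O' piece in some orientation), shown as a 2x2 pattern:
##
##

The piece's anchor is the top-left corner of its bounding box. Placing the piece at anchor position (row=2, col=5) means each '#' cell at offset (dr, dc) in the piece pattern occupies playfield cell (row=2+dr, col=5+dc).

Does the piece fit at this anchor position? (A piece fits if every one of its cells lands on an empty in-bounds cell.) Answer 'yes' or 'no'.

Check each piece cell at anchor (2, 5):
  offset (0,0) -> (2,5): empty -> OK
  offset (0,1) -> (2,6): empty -> OK
  offset (1,0) -> (3,5): occupied ('#') -> FAIL
  offset (1,1) -> (3,6): empty -> OK
All cells valid: no

Answer: no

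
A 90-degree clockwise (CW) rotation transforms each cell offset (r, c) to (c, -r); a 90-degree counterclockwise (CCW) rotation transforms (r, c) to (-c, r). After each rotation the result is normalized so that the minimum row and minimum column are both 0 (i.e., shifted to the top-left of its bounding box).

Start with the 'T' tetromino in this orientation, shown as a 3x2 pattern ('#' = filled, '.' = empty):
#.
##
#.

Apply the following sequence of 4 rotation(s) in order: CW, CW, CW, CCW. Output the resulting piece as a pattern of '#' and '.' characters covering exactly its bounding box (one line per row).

Answer: .#
##
.#

Derivation:
Start:
#.
##
#.
After rotation 1 (CW):
###
.#.
After rotation 2 (CW):
.#
##
.#
After rotation 3 (CW):
.#.
###
After rotation 4 (CCW):
.#
##
.#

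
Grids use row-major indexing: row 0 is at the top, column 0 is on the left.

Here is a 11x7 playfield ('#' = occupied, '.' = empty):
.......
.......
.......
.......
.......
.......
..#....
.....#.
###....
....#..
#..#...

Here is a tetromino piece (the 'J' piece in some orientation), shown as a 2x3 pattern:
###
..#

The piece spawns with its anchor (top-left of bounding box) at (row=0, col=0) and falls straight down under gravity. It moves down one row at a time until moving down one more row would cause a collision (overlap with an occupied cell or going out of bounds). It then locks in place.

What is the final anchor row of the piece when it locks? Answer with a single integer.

Answer: 4

Derivation:
Spawn at (row=0, col=0). Try each row:
  row 0: fits
  row 1: fits
  row 2: fits
  row 3: fits
  row 4: fits
  row 5: blocked -> lock at row 4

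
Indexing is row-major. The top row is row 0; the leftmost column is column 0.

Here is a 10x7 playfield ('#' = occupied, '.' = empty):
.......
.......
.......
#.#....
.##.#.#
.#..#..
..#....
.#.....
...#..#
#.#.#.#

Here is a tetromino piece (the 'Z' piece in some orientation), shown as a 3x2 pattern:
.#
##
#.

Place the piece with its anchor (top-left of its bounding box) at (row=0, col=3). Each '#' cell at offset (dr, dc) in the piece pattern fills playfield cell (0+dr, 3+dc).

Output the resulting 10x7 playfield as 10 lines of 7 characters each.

Fill (0+0,3+1) = (0,4)
Fill (0+1,3+0) = (1,3)
Fill (0+1,3+1) = (1,4)
Fill (0+2,3+0) = (2,3)

Answer: ....#..
...##..
...#...
#.#....
.##.#.#
.#..#..
..#....
.#.....
...#..#
#.#.#.#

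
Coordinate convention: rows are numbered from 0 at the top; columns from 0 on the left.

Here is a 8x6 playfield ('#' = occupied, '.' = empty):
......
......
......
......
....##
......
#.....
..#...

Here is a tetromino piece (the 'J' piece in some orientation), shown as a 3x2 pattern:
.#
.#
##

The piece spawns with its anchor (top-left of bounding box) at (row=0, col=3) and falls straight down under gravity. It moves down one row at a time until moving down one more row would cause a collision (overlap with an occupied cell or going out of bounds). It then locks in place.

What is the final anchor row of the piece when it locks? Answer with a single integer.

Spawn at (row=0, col=3). Try each row:
  row 0: fits
  row 1: fits
  row 2: blocked -> lock at row 1

Answer: 1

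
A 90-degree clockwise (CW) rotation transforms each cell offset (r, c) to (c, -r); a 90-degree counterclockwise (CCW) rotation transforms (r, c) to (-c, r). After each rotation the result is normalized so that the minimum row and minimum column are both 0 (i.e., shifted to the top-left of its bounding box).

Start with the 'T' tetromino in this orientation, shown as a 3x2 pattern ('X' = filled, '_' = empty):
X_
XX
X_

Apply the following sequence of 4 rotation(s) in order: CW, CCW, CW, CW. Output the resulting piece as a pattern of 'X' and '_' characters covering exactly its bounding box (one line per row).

Answer: _X
XX
_X

Derivation:
Start:
X_
XX
X_
After rotation 1 (CW):
XXX
_X_
After rotation 2 (CCW):
X_
XX
X_
After rotation 3 (CW):
XXX
_X_
After rotation 4 (CW):
_X
XX
_X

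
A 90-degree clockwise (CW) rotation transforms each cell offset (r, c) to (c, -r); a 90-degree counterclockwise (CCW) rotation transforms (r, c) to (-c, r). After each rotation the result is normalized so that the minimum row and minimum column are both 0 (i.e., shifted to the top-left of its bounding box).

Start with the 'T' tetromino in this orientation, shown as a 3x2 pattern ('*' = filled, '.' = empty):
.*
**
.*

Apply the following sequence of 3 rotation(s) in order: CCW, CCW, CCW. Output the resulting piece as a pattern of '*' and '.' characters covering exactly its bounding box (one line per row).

Answer: .*.
***

Derivation:
Start:
.*
**
.*
After rotation 1 (CCW):
***
.*.
After rotation 2 (CCW):
*.
**
*.
After rotation 3 (CCW):
.*.
***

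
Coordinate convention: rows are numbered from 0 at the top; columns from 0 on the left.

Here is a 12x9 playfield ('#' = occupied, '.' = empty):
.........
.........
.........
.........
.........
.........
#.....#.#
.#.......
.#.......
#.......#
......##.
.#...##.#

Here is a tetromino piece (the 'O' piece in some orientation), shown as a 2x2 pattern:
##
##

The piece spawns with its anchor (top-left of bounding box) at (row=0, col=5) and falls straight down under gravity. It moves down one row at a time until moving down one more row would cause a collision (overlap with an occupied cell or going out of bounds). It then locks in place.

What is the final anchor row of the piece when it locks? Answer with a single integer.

Answer: 4

Derivation:
Spawn at (row=0, col=5). Try each row:
  row 0: fits
  row 1: fits
  row 2: fits
  row 3: fits
  row 4: fits
  row 5: blocked -> lock at row 4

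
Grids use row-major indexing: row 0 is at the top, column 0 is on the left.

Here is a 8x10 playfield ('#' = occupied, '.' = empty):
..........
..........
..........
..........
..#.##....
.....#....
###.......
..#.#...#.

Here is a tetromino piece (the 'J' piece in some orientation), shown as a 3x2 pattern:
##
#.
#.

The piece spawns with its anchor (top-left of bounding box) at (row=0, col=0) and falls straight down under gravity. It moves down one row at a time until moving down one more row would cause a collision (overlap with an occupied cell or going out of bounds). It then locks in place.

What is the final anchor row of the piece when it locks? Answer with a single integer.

Spawn at (row=0, col=0). Try each row:
  row 0: fits
  row 1: fits
  row 2: fits
  row 3: fits
  row 4: blocked -> lock at row 3

Answer: 3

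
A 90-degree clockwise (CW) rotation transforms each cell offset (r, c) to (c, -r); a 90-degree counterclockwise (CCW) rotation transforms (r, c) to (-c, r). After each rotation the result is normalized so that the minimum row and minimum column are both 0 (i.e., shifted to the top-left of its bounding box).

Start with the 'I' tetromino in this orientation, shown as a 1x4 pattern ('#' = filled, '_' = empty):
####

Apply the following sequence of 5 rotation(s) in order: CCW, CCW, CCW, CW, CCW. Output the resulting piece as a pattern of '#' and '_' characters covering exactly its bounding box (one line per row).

Answer: #
#
#
#

Derivation:
Start:
####
After rotation 1 (CCW):
#
#
#
#
After rotation 2 (CCW):
####
After rotation 3 (CCW):
#
#
#
#
After rotation 4 (CW):
####
After rotation 5 (CCW):
#
#
#
#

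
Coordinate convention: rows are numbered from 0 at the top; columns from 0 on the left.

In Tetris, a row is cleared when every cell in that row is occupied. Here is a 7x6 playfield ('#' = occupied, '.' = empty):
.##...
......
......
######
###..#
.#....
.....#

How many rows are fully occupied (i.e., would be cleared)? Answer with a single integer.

Check each row:
  row 0: 4 empty cells -> not full
  row 1: 6 empty cells -> not full
  row 2: 6 empty cells -> not full
  row 3: 0 empty cells -> FULL (clear)
  row 4: 2 empty cells -> not full
  row 5: 5 empty cells -> not full
  row 6: 5 empty cells -> not full
Total rows cleared: 1

Answer: 1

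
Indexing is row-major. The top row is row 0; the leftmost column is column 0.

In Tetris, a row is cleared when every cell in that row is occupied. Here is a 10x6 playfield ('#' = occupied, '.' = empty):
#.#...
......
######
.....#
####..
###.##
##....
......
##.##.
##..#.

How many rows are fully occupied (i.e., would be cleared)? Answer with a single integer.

Check each row:
  row 0: 4 empty cells -> not full
  row 1: 6 empty cells -> not full
  row 2: 0 empty cells -> FULL (clear)
  row 3: 5 empty cells -> not full
  row 4: 2 empty cells -> not full
  row 5: 1 empty cell -> not full
  row 6: 4 empty cells -> not full
  row 7: 6 empty cells -> not full
  row 8: 2 empty cells -> not full
  row 9: 3 empty cells -> not full
Total rows cleared: 1

Answer: 1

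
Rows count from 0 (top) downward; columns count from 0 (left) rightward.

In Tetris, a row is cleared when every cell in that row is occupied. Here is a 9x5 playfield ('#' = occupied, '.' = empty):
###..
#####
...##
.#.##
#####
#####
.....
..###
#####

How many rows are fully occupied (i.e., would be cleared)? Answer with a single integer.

Answer: 4

Derivation:
Check each row:
  row 0: 2 empty cells -> not full
  row 1: 0 empty cells -> FULL (clear)
  row 2: 3 empty cells -> not full
  row 3: 2 empty cells -> not full
  row 4: 0 empty cells -> FULL (clear)
  row 5: 0 empty cells -> FULL (clear)
  row 6: 5 empty cells -> not full
  row 7: 2 empty cells -> not full
  row 8: 0 empty cells -> FULL (clear)
Total rows cleared: 4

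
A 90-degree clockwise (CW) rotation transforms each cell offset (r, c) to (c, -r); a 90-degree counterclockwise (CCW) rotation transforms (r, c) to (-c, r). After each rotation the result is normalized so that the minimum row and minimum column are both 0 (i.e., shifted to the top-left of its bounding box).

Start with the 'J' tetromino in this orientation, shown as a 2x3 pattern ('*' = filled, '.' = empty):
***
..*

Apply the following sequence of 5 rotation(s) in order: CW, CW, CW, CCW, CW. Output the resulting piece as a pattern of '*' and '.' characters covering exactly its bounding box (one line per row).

Start:
***
..*
After rotation 1 (CW):
.*
.*
**
After rotation 2 (CW):
*..
***
After rotation 3 (CW):
**
*.
*.
After rotation 4 (CCW):
*..
***
After rotation 5 (CW):
**
*.
*.

Answer: **
*.
*.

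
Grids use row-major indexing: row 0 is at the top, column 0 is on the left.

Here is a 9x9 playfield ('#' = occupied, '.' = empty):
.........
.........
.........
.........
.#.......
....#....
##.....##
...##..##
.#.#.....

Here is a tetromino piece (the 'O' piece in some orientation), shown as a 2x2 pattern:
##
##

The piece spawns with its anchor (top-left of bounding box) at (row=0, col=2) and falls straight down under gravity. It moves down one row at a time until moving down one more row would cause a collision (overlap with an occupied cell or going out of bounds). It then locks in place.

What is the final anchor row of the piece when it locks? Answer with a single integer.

Spawn at (row=0, col=2). Try each row:
  row 0: fits
  row 1: fits
  row 2: fits
  row 3: fits
  row 4: fits
  row 5: fits
  row 6: blocked -> lock at row 5

Answer: 5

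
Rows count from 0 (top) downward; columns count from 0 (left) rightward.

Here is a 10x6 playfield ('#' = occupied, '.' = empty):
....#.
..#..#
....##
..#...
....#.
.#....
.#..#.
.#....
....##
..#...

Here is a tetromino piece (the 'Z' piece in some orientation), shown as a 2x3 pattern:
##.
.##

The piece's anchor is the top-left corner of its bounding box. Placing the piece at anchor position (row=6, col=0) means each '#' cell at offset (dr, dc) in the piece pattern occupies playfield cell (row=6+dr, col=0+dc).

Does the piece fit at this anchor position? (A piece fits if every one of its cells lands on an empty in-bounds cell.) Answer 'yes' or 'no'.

Answer: no

Derivation:
Check each piece cell at anchor (6, 0):
  offset (0,0) -> (6,0): empty -> OK
  offset (0,1) -> (6,1): occupied ('#') -> FAIL
  offset (1,1) -> (7,1): occupied ('#') -> FAIL
  offset (1,2) -> (7,2): empty -> OK
All cells valid: no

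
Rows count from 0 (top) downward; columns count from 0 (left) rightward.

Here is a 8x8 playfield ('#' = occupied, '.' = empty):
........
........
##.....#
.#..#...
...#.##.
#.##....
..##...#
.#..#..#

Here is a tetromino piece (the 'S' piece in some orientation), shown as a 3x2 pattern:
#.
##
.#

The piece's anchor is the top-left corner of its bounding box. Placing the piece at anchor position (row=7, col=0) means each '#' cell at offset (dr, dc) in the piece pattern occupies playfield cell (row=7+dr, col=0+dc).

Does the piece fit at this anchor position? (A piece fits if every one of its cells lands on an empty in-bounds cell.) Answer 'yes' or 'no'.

Check each piece cell at anchor (7, 0):
  offset (0,0) -> (7,0): empty -> OK
  offset (1,0) -> (8,0): out of bounds -> FAIL
  offset (1,1) -> (8,1): out of bounds -> FAIL
  offset (2,1) -> (9,1): out of bounds -> FAIL
All cells valid: no

Answer: no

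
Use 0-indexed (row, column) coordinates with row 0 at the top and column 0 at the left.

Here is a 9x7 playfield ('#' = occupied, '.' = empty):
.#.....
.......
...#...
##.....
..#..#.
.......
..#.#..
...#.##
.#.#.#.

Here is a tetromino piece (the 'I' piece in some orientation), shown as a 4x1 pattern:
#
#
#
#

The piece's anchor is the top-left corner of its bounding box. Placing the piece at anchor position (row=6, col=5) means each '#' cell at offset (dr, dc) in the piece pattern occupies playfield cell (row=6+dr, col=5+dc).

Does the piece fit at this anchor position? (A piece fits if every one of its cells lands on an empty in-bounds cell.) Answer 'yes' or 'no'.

Answer: no

Derivation:
Check each piece cell at anchor (6, 5):
  offset (0,0) -> (6,5): empty -> OK
  offset (1,0) -> (7,5): occupied ('#') -> FAIL
  offset (2,0) -> (8,5): occupied ('#') -> FAIL
  offset (3,0) -> (9,5): out of bounds -> FAIL
All cells valid: no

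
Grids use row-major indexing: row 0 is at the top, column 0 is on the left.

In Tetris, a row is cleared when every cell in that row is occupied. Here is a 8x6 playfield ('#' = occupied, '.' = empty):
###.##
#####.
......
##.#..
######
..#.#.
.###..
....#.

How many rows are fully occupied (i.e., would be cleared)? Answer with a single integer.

Answer: 1

Derivation:
Check each row:
  row 0: 1 empty cell -> not full
  row 1: 1 empty cell -> not full
  row 2: 6 empty cells -> not full
  row 3: 3 empty cells -> not full
  row 4: 0 empty cells -> FULL (clear)
  row 5: 4 empty cells -> not full
  row 6: 3 empty cells -> not full
  row 7: 5 empty cells -> not full
Total rows cleared: 1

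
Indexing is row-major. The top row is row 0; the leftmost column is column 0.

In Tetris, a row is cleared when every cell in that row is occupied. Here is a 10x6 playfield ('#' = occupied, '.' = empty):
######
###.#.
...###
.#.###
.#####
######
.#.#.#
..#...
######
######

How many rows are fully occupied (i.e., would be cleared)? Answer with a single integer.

Check each row:
  row 0: 0 empty cells -> FULL (clear)
  row 1: 2 empty cells -> not full
  row 2: 3 empty cells -> not full
  row 3: 2 empty cells -> not full
  row 4: 1 empty cell -> not full
  row 5: 0 empty cells -> FULL (clear)
  row 6: 3 empty cells -> not full
  row 7: 5 empty cells -> not full
  row 8: 0 empty cells -> FULL (clear)
  row 9: 0 empty cells -> FULL (clear)
Total rows cleared: 4

Answer: 4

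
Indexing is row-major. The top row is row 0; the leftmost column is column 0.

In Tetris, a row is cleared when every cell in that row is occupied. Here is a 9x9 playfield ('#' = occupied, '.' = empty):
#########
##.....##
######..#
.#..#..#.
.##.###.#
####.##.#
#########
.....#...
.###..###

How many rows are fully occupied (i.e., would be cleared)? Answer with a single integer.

Check each row:
  row 0: 0 empty cells -> FULL (clear)
  row 1: 5 empty cells -> not full
  row 2: 2 empty cells -> not full
  row 3: 6 empty cells -> not full
  row 4: 3 empty cells -> not full
  row 5: 2 empty cells -> not full
  row 6: 0 empty cells -> FULL (clear)
  row 7: 8 empty cells -> not full
  row 8: 3 empty cells -> not full
Total rows cleared: 2

Answer: 2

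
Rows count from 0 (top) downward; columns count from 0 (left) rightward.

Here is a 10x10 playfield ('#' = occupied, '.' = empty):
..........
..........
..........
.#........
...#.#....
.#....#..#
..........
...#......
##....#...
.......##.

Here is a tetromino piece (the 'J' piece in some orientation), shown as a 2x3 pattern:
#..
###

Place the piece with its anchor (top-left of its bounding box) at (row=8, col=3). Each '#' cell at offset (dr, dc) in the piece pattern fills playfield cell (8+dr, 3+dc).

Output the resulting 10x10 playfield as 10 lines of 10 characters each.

Answer: ..........
..........
..........
.#........
...#.#....
.#....#..#
..........
...#......
##.#..#...
...###.##.

Derivation:
Fill (8+0,3+0) = (8,3)
Fill (8+1,3+0) = (9,3)
Fill (8+1,3+1) = (9,4)
Fill (8+1,3+2) = (9,5)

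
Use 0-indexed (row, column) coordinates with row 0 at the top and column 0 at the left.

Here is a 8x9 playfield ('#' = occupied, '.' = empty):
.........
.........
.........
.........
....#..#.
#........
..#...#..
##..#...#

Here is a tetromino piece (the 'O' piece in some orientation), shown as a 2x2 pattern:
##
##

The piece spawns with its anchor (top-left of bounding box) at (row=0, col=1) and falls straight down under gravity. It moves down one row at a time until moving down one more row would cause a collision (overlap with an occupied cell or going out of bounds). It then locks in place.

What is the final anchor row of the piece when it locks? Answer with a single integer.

Spawn at (row=0, col=1). Try each row:
  row 0: fits
  row 1: fits
  row 2: fits
  row 3: fits
  row 4: fits
  row 5: blocked -> lock at row 4

Answer: 4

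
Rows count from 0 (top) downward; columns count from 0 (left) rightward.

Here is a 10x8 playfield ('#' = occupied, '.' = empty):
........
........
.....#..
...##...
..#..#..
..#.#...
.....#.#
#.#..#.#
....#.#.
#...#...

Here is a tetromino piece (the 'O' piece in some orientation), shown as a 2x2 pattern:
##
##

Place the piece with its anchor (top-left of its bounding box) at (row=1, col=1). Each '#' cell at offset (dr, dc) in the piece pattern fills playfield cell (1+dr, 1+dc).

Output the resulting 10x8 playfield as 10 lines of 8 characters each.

Fill (1+0,1+0) = (1,1)
Fill (1+0,1+1) = (1,2)
Fill (1+1,1+0) = (2,1)
Fill (1+1,1+1) = (2,2)

Answer: ........
.##.....
.##..#..
...##...
..#..#..
..#.#...
.....#.#
#.#..#.#
....#.#.
#...#...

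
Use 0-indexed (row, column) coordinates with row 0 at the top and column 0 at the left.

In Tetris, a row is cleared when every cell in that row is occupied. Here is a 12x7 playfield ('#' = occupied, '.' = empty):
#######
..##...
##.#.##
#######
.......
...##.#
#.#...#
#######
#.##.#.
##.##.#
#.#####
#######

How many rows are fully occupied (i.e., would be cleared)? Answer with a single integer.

Check each row:
  row 0: 0 empty cells -> FULL (clear)
  row 1: 5 empty cells -> not full
  row 2: 2 empty cells -> not full
  row 3: 0 empty cells -> FULL (clear)
  row 4: 7 empty cells -> not full
  row 5: 4 empty cells -> not full
  row 6: 4 empty cells -> not full
  row 7: 0 empty cells -> FULL (clear)
  row 8: 3 empty cells -> not full
  row 9: 2 empty cells -> not full
  row 10: 1 empty cell -> not full
  row 11: 0 empty cells -> FULL (clear)
Total rows cleared: 4

Answer: 4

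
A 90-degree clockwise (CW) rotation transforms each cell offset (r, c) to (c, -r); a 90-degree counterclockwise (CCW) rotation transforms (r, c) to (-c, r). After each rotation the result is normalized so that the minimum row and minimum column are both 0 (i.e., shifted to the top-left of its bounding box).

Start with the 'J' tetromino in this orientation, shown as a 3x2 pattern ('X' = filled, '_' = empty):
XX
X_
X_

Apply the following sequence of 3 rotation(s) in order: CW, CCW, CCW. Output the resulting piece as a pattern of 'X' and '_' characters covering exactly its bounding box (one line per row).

Start:
XX
X_
X_
After rotation 1 (CW):
XXX
__X
After rotation 2 (CCW):
XX
X_
X_
After rotation 3 (CCW):
X__
XXX

Answer: X__
XXX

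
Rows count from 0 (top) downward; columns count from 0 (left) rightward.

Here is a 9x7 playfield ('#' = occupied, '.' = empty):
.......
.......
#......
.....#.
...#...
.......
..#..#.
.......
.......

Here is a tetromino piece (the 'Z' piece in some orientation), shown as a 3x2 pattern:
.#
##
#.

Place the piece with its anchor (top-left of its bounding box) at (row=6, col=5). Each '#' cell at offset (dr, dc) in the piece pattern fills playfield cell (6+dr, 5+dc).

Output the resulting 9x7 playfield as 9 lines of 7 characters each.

Fill (6+0,5+1) = (6,6)
Fill (6+1,5+0) = (7,5)
Fill (6+1,5+1) = (7,6)
Fill (6+2,5+0) = (8,5)

Answer: .......
.......
#......
.....#.
...#...
.......
..#..##
.....##
.....#.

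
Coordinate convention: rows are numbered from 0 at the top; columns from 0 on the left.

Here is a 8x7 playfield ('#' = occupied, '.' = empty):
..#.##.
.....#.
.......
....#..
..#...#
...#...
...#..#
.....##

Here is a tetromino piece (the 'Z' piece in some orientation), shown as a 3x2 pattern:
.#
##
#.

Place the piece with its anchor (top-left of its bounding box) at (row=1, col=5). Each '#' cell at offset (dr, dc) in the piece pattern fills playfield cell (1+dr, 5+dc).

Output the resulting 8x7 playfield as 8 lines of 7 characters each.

Answer: ..#.##.
.....##
.....##
....##.
..#...#
...#...
...#..#
.....##

Derivation:
Fill (1+0,5+1) = (1,6)
Fill (1+1,5+0) = (2,5)
Fill (1+1,5+1) = (2,6)
Fill (1+2,5+0) = (3,5)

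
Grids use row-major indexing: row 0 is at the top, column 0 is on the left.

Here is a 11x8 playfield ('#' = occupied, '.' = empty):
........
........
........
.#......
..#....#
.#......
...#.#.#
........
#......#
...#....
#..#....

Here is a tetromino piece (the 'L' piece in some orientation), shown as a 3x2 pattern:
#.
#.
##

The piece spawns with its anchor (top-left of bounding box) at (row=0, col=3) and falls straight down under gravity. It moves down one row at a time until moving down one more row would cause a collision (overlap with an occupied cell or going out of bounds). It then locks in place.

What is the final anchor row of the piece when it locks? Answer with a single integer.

Spawn at (row=0, col=3). Try each row:
  row 0: fits
  row 1: fits
  row 2: fits
  row 3: fits
  row 4: blocked -> lock at row 3

Answer: 3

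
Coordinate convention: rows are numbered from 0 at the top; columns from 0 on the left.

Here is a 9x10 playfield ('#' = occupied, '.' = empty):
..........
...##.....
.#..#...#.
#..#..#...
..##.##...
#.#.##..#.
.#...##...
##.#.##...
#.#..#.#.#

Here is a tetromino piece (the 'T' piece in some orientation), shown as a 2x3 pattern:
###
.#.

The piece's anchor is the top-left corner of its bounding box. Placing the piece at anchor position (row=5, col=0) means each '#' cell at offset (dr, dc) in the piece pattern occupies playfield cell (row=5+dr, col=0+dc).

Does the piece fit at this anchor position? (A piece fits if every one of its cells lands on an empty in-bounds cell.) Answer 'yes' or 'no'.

Check each piece cell at anchor (5, 0):
  offset (0,0) -> (5,0): occupied ('#') -> FAIL
  offset (0,1) -> (5,1): empty -> OK
  offset (0,2) -> (5,2): occupied ('#') -> FAIL
  offset (1,1) -> (6,1): occupied ('#') -> FAIL
All cells valid: no

Answer: no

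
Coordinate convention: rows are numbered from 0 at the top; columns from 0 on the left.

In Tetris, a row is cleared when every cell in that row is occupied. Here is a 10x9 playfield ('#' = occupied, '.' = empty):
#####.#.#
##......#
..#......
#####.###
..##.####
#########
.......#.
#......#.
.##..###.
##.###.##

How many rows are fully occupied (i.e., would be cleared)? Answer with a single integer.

Check each row:
  row 0: 2 empty cells -> not full
  row 1: 6 empty cells -> not full
  row 2: 8 empty cells -> not full
  row 3: 1 empty cell -> not full
  row 4: 3 empty cells -> not full
  row 5: 0 empty cells -> FULL (clear)
  row 6: 8 empty cells -> not full
  row 7: 7 empty cells -> not full
  row 8: 4 empty cells -> not full
  row 9: 2 empty cells -> not full
Total rows cleared: 1

Answer: 1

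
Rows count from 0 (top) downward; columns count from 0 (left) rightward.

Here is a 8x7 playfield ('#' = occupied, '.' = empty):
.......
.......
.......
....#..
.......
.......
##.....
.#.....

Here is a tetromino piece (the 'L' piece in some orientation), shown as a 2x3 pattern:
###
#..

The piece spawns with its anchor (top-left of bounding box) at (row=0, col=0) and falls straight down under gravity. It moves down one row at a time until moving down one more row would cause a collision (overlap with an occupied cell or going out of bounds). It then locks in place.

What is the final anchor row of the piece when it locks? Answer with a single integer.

Spawn at (row=0, col=0). Try each row:
  row 0: fits
  row 1: fits
  row 2: fits
  row 3: fits
  row 4: fits
  row 5: blocked -> lock at row 4

Answer: 4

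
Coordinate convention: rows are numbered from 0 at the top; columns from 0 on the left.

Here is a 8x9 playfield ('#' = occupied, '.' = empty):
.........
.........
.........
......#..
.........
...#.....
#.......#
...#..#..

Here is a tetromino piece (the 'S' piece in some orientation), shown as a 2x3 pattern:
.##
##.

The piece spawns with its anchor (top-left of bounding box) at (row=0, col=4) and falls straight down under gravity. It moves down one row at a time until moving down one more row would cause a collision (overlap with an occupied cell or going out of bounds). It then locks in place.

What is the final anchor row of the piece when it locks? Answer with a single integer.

Answer: 2

Derivation:
Spawn at (row=0, col=4). Try each row:
  row 0: fits
  row 1: fits
  row 2: fits
  row 3: blocked -> lock at row 2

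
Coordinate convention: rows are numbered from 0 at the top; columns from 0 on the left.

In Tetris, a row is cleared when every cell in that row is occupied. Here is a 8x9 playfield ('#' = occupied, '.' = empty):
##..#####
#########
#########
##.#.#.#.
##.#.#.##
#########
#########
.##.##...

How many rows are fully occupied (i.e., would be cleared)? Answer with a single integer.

Answer: 4

Derivation:
Check each row:
  row 0: 2 empty cells -> not full
  row 1: 0 empty cells -> FULL (clear)
  row 2: 0 empty cells -> FULL (clear)
  row 3: 4 empty cells -> not full
  row 4: 3 empty cells -> not full
  row 5: 0 empty cells -> FULL (clear)
  row 6: 0 empty cells -> FULL (clear)
  row 7: 5 empty cells -> not full
Total rows cleared: 4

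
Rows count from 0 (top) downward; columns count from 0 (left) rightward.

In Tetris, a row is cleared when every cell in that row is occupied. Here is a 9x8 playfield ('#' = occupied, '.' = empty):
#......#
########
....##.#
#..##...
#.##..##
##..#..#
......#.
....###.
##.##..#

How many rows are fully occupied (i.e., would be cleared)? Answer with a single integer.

Answer: 1

Derivation:
Check each row:
  row 0: 6 empty cells -> not full
  row 1: 0 empty cells -> FULL (clear)
  row 2: 5 empty cells -> not full
  row 3: 5 empty cells -> not full
  row 4: 3 empty cells -> not full
  row 5: 4 empty cells -> not full
  row 6: 7 empty cells -> not full
  row 7: 5 empty cells -> not full
  row 8: 3 empty cells -> not full
Total rows cleared: 1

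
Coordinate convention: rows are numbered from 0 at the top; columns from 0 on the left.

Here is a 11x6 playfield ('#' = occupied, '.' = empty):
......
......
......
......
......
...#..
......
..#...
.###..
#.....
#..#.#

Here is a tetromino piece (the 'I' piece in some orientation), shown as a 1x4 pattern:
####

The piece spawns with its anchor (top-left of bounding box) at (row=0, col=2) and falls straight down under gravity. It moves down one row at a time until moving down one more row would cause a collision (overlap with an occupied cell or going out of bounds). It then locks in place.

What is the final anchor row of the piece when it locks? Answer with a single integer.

Spawn at (row=0, col=2). Try each row:
  row 0: fits
  row 1: fits
  row 2: fits
  row 3: fits
  row 4: fits
  row 5: blocked -> lock at row 4

Answer: 4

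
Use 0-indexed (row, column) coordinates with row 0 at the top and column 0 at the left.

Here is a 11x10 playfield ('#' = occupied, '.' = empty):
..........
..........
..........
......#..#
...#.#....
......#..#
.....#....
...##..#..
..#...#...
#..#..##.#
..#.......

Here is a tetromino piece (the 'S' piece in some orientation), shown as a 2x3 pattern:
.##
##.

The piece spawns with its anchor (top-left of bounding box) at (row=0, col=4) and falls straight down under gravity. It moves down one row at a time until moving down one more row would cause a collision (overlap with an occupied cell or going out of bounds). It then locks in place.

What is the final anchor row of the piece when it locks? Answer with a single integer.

Answer: 2

Derivation:
Spawn at (row=0, col=4). Try each row:
  row 0: fits
  row 1: fits
  row 2: fits
  row 3: blocked -> lock at row 2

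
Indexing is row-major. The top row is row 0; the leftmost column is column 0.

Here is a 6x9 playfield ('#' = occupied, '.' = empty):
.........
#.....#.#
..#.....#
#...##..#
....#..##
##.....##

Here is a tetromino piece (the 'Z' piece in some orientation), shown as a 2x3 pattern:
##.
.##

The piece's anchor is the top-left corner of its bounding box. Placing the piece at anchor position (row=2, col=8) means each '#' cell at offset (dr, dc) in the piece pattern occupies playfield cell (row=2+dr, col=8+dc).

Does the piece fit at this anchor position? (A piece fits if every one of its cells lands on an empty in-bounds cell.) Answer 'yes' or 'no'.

Check each piece cell at anchor (2, 8):
  offset (0,0) -> (2,8): occupied ('#') -> FAIL
  offset (0,1) -> (2,9): out of bounds -> FAIL
  offset (1,1) -> (3,9): out of bounds -> FAIL
  offset (1,2) -> (3,10): out of bounds -> FAIL
All cells valid: no

Answer: no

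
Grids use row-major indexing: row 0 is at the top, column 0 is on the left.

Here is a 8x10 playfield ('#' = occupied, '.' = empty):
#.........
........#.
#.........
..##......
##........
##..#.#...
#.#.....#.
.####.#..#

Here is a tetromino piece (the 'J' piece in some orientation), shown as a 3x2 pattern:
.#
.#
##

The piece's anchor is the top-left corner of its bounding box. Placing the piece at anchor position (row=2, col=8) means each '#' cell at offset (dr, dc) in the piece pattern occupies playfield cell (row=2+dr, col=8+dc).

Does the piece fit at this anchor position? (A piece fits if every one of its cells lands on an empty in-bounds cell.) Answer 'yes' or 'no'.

Answer: yes

Derivation:
Check each piece cell at anchor (2, 8):
  offset (0,1) -> (2,9): empty -> OK
  offset (1,1) -> (3,9): empty -> OK
  offset (2,0) -> (4,8): empty -> OK
  offset (2,1) -> (4,9): empty -> OK
All cells valid: yes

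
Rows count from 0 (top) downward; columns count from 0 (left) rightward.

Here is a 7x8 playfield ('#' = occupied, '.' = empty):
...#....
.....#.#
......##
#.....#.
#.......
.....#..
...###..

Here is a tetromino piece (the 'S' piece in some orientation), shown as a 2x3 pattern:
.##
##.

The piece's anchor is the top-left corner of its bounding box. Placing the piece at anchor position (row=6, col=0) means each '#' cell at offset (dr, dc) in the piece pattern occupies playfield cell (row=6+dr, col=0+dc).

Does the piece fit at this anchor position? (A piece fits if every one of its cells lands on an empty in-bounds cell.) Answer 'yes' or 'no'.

Answer: no

Derivation:
Check each piece cell at anchor (6, 0):
  offset (0,1) -> (6,1): empty -> OK
  offset (0,2) -> (6,2): empty -> OK
  offset (1,0) -> (7,0): out of bounds -> FAIL
  offset (1,1) -> (7,1): out of bounds -> FAIL
All cells valid: no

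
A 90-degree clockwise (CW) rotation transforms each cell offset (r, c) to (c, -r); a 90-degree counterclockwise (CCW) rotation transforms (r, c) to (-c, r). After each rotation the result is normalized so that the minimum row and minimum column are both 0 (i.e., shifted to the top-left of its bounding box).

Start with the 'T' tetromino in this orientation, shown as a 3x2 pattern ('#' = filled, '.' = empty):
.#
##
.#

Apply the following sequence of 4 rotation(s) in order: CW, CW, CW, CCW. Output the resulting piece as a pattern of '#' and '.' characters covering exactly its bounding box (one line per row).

Answer: #.
##
#.

Derivation:
Start:
.#
##
.#
After rotation 1 (CW):
.#.
###
After rotation 2 (CW):
#.
##
#.
After rotation 3 (CW):
###
.#.
After rotation 4 (CCW):
#.
##
#.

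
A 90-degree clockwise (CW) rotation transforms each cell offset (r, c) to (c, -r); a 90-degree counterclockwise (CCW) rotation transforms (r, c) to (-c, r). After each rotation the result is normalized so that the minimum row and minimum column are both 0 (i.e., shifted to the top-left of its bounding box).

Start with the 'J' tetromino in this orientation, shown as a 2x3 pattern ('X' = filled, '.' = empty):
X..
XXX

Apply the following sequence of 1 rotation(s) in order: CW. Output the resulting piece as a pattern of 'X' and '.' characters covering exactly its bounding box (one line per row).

Start:
X..
XXX
After rotation 1 (CW):
XX
X.
X.

Answer: XX
X.
X.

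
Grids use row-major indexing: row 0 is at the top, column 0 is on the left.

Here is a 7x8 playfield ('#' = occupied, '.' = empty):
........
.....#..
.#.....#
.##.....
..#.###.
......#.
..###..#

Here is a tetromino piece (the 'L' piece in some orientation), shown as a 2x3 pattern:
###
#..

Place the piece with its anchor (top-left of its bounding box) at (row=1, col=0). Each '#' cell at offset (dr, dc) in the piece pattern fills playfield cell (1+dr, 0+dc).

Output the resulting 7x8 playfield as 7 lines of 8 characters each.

Answer: ........
###..#..
##.....#
.##.....
..#.###.
......#.
..###..#

Derivation:
Fill (1+0,0+0) = (1,0)
Fill (1+0,0+1) = (1,1)
Fill (1+0,0+2) = (1,2)
Fill (1+1,0+0) = (2,0)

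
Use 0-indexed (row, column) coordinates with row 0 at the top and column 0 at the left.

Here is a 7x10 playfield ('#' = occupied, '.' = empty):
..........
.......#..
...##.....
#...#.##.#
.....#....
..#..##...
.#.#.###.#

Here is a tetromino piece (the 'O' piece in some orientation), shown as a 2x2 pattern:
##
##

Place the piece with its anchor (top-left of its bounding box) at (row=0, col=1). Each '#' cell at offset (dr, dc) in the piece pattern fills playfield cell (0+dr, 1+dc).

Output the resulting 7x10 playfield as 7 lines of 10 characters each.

Fill (0+0,1+0) = (0,1)
Fill (0+0,1+1) = (0,2)
Fill (0+1,1+0) = (1,1)
Fill (0+1,1+1) = (1,2)

Answer: .##.......
.##....#..
...##.....
#...#.##.#
.....#....
..#..##...
.#.#.###.#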